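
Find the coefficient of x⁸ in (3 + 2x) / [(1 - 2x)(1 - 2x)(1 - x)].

15877

The denominator gives the recurrence a_n = 5a_(n−1) − 8a_(n−2) + 4a_(n−3) for n ≥ 3; the numerator fixes a_0 = 3, a_1 = 17, a_2 = 61.
Iterating: 3, 17, 61, 181, 485, 1221, 2949, 6917, 15877, so a_8 = 15877.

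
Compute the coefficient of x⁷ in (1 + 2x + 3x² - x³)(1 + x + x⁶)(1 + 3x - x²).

(1 + 2x + 3x² - x³) has coefficients 1,2,3,-1 for degrees 0…3.
(1 + x + x⁶) has coefficients 1,1,0,0,0,0,1,0 for degrees 0…7.
Finally multiplying by (1 + 3x - x²), the product of all factors after the first has coefficients 1,4,2,-1,0,0,1,3 for degrees 0…7.
[x⁷] = 1·3 + 2·1 + 3·0 − 1·0 = 5.

5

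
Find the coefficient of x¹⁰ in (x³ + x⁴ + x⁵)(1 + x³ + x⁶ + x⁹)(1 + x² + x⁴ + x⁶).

(x³ + x⁴ + x⁵) has coefficients 0,0,0,1,1,1 for degrees 0…5.
(1 + x³ + x⁶ + x⁹) has coefficients 1,0,0,1,0,0,1,0,0,1,0 for degrees 0…10.
Finally multiplying by (1 + x² + x⁴ + x⁶), the product of all factors after the first has coefficients 1,0,1,1,1,1,2,1,1,2,1 for degrees 0…10.
[x¹⁰] = 1·1 + 1·2 + 1·1 = 4.

4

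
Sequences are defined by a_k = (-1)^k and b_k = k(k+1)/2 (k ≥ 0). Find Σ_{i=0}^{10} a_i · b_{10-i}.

30

This is [x^10] in the product of the two ordinary generating functions.
Σ = 1·55 − 1·45 + 1·36 − 1·28 + 1·21 − 1·15 + 1·10 − 1·6 + 1·3 − 1·1 + 1·0 = 30.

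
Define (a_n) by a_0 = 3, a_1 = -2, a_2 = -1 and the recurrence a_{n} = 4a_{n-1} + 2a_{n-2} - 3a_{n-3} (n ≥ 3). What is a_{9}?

The ordinary generating function has denominator 1 - 4t - 2t^2 + 3t^3.
Iterating the recurrence: a_0,…,a_{9} = 3, -2, -1, -17, -64, -287, -1225, -5282, -22717, -97757.

-97757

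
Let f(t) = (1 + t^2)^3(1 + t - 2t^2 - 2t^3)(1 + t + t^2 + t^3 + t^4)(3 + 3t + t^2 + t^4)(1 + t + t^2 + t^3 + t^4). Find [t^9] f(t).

-333

(1 + t^2)^3 has coefficients 1,0,3,0,3,0,1 for degrees 0…6.
(1 + t - 2t^2 - 2t^3) has coefficients 1,1,-2,-2,0,0,0,0,0,0 for degrees 0…9.
Multiplying by (1 + t + t^2 + t^3 + t^4) gives running coefficients 1,2,0,-2,-2,-3,-4,-2,0,0 for degrees 0…9.
Multiplying by (3 + 3t + t^2 + t^4) gives running coefficients 3,9,7,-4,-11,-15,-23,-23,-12,-5 for degrees 0…9.
Finally multiplying by (1 + t + t^2 + t^3 + t^4), the product of all factors after the first has coefficients 3,12,19,15,4,-14,-46,-76,-84,-78 for degrees 0…9.
[t^9] = 1·(-78) + 3·(-76) + 3·(-14) + 1·15 = -333.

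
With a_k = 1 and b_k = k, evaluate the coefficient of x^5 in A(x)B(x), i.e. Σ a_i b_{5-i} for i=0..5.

The convolution is the x^5 coefficient of A(x)B(x).
Σ = 1·5 + 1·4 + 1·3 + 1·2 + 1·1 + 1·0 = 15.

15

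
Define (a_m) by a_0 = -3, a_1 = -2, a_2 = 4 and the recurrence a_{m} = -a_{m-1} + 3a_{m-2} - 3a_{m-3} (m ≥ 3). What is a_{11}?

The ordinary generating function has denominator 1 + z - 3z^2 + 3z^3.
Iterating the recurrence: a_0,…,a_{11} = -3, -2, 4, -1, 19, -34, 94, -253, 637, -1678, 4348, -11293.

-11293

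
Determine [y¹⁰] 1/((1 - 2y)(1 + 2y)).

Partial fractions give a closed form: a_n = (1/2)·2^n + (1/2)·(-2)^n.
At n = 10: a_10 = 1024.

1024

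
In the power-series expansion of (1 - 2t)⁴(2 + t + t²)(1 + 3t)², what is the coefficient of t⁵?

-304

(1 - 2t)⁴ has coefficients 1,-8,24,-32,16 for degrees 0…4.
(2 + t + t²) has coefficients 2,1,1,0,0,0 for degrees 0…5.
Finally multiplying by (1 + 3t)², the product of all factors after the first has coefficients 2,13,25,15,9,0 for degrees 0…5.
[t⁵] = 1·0 − 8·9 + 24·15 − 32·25 + 16·13 = -304.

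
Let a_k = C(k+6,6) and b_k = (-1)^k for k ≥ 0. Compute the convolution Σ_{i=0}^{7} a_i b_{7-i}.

1106

This is [x^7] in the product of the two ordinary generating functions.
Σ = 1·(-1) + 7·1 + 28·(-1) + 84·1 + 210·(-1) + 462·1 + 924·(-1) + 1716·1 = 1106.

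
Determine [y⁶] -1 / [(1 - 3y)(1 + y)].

-547

The denominator gives the recurrence a_n = 2a_(n−1) + 3a_(n−2) for n ≥ 2; the numerator fixes a_0 = -1, a_1 = -2.
Iterating: -1, -2, -7, -20, -61, -182, -547, so a_6 = -547.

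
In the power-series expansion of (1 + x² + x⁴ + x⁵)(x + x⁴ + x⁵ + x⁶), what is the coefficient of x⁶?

3

(1 + x² + x⁴ + x⁵) has coefficients 1,0,1,0,1,1 for degrees 0…5.
(x + x⁴ + x⁵ + x⁶) has coefficients 0,1,0,0,1,1,1 for degrees 0…6.
[x⁶] = 1·1 + 1·1 + 1·0 + 1·1 = 3.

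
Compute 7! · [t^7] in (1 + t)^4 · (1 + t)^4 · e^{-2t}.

The EGF product rule gives c_7 = Σ_{k_1+k_2+k_3=7} C(7; k_1,k_2,k_3) · ∏ g_i(k_i), where (1+t)^4 gives the falling factorial (4)_k; (1+t)^4 gives the falling factorial (4)_k; e^{-2t} gives (-2)^k.
g_1(k) for k = 0…7: 1, 4, 12, 24, 24, 0, 0, 0.
g_2(k) for k = 0…7: 1, 4, 12, 24, 24, 0, 0, 0.
g_3(k) for k = 0…7: 1, -2, 4, -8, 16, -32, 64, -128.
First combine the last two factors: h(k) = Σ_j C(k,j)·g_2(j)·g_3(k−j) for k = 0…7: 1, 2, 0, -8, 8, 48, -224, 320.
c_7 = Σ_k C(7,k)·g_1(k)·h(7−k) = 1·1·320 + 7·4·(-224) + 21·12·48 + 35·24·8 + 35·24·(-8) = 320 − 6272 + 12096 + 6720 − 6720 = 6144.

6144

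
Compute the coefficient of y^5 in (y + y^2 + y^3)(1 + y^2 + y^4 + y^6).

2

(y + y^2 + y^3) has coefficients 0,1,1,1 for degrees 0…3.
(1 + y^2 + y^4 + y^6) has coefficients 1,0,1,0,1,0 for degrees 0…5.
[y^5] = 1·1 + 1·0 + 1·1 = 2.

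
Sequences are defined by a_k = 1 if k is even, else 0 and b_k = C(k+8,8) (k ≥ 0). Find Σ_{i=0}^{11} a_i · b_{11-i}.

107788

The convolution is the t^11 coefficient of A(t)B(t).
Σ = 1·75582 + 0·43758 + 1·24310 + 0·12870 + 1·6435 + 0·3003 + 1·1287 + 0·495 + 1·165 + 0·45 + 1·9 + 0·1 = 107788.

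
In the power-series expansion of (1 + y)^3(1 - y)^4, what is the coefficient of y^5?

-3

(1 + y)^3 has coefficients 1,3,3,1 for degrees 0…3.
(1 - y)^4 has coefficients 1,-4,6,-4,1,0 for degrees 0…5.
[y^5] = 1·0 + 3·1 + 3·(-4) + 1·6 = -3.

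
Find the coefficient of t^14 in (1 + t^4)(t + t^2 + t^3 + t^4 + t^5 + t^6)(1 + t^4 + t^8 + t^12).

4

(1 + t^4) has coefficients 1,0,0,0,1 for degrees 0…4.
(t + t^2 + t^3 + t^4 + t^5 + t^6) has coefficients 0,1,1,1,1,1,1,0,0,0,0,0,0,0,0 for degrees 0…14.
Finally multiplying by (1 + t^4 + t^8 + t^12), the product of all factors after the first has coefficients 0,1,1,1,1,2,2,1,1,2,2,1,1,2,2 for degrees 0…14.
[t^14] = 1·2 + 1·2 = 4.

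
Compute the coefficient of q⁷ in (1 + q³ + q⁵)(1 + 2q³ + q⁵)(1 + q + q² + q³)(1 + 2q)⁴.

(1 + q³ + q⁵) has coefficients 1,0,0,1,0,1 for degrees 0…5.
(1 + 2q³ + q⁵) has coefficients 1,0,0,2,0,1,0,0 for degrees 0…7.
Multiplying by (1 + q + q² + q³) gives running coefficients 1,1,1,3,2,3,3,1 for degrees 0…7.
Finally multiplying by (1 + 2q)⁴, the product of all factors after the first has coefficients 1,9,33,67,98,139,187,209 for degrees 0…7.
[q⁷] = 1·209 + 1·98 + 1·33 = 340.

340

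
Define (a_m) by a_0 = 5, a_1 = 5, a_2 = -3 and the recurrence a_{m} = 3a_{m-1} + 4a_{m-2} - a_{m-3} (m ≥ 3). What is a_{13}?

1421470

The ordinary generating function has denominator 1 - 3x - 4x^2 + x^3.
Iterating the recurrence: a_0,…,a_{13} = 5, 5, -3, 6, 1, 30, 88, 383, 1471, 5857, 23072, 91173, 359950, 1421470.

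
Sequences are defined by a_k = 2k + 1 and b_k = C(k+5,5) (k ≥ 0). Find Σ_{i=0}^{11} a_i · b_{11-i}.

The convolution is the x^11 coefficient of A(x)B(x).
Σ = 1·4368 + 3·3003 + 5·2002 + 7·1287 + 9·792 + 11·462 + 13·252 + 15·126 + 17·56 + 19·21 + 21·6 + 23·1 = 51272.

51272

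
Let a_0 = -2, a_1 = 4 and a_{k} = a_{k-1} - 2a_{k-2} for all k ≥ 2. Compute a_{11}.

The ordinary generating function has denominator 1 - z + 2z^2.
Iterating the recurrence: a_0,…,a_{11} = -2, 4, 8, 0, -16, -16, 16, 48, 16, -80, -112, 48.

48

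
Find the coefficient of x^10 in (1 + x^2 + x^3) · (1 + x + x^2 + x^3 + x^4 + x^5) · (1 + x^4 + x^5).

5

(1 + x^2 + x^3) has coefficients 1,0,1,1 for degrees 0…3.
(1 + x + x^2 + x^3 + x^4 + x^5) has coefficients 1,1,1,1,1,1,0,0,0,0,0 for degrees 0…10.
Finally multiplying by (1 + x^4 + x^5), the product of all factors after the first has coefficients 1,1,1,1,2,3,2,2,2,2,1 for degrees 0…10.
[x^10] = 1·1 + 1·2 + 1·2 = 5.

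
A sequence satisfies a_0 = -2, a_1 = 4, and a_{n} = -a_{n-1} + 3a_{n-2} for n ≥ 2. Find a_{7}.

The ordinary generating function has denominator 1 + t - 3t^2.
Iterating the recurrence: a_0,…,a_{7} = -2, 4, -10, 22, -52, 118, -274, 628.

628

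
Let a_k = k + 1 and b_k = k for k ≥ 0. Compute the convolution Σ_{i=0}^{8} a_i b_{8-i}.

120

This is [x^8] in the product of the two ordinary generating functions.
Σ = 1·8 + 2·7 + 3·6 + 4·5 + 5·4 + 6·3 + 7·2 + 8·1 + 9·0 = 120.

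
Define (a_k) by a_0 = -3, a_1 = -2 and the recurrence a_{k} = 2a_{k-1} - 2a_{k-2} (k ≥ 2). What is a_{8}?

-48

The ordinary generating function has denominator 1 - 2t + 2t^2.
Iterating the recurrence: a_0,…,a_{8} = -3, -2, 2, 8, 12, 8, -8, -32, -48.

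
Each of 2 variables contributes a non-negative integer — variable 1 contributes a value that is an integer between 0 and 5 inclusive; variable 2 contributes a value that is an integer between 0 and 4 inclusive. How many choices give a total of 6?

The generating function for the choices is (1 + t + t² + t³ + t⁴ + t⁵)·(1 + t + t² + t³ + t⁴); the count is [t⁶].
(1 + t + t² + t³ + t⁴ + t⁵) has coefficients 1,1,1,1,1,1 for degrees 0…5.
(1 + t + t² + t³ + t⁴) has coefficients 1,1,1,1,1,0,0 for degrees 0…6.
[t⁶] = 1·0 + 1·0 + 1·1 + 1·1 + 1·1 + 1·1 = 4.

4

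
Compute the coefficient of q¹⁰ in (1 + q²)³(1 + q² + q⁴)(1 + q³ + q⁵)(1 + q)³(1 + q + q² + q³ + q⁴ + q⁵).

(1 + q²)³ has coefficients 1,0,3,0,3,0,1 for degrees 0…6.
(1 + q² + q⁴) has coefficients 1,0,1,0,1,0,0,0,0,0,0 for degrees 0…10.
Multiplying by (1 + q³ + q⁵) gives running coefficients 1,0,1,1,1,2,0,2,0,1,0 for degrees 0…10.
Multiplying by (1 + q)³ gives running coefficients 1,3,4,5,7,9,10,9,8,7,5 for degrees 0…10.
Finally multiplying by (1 + q + q² + q³ + q⁴ + q⁵), the product of all factors after the first has coefficients 1,4,8,13,20,29,38,44,48,50,48 for degrees 0…10.
[q¹⁰] = 1·48 + 3·48 + 3·38 + 1·20 = 326.

326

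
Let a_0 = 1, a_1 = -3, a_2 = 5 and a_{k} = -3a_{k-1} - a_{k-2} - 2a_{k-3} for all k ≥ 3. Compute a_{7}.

-1041

The ordinary generating function has denominator 1 + 3t + t^2 + 2t^3.
Iterating the recurrence: a_0,…,a_{7} = 1, -3, 5, -14, 43, -125, 360, -1041.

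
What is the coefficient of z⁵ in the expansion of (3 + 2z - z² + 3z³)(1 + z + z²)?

3

(3 + 2z - z² + 3z³) has coefficients 3,2,-1,3 for degrees 0…3.
(1 + z + z²) has coefficients 1,1,1,0,0,0 for degrees 0…5.
[z⁵] = 3·0 + 2·0 − 1·0 + 3·1 = 3.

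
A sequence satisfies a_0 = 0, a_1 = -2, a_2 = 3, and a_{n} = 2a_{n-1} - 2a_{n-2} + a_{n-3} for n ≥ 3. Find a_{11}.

The ordinary generating function has denominator 1 - 2z + 2z^2 - z^3.
Iterating the recurrence: a_0,…,a_{11} = 0, -2, 3, 10, 12, 7, 0, -2, 3, 10, 12, 7.

7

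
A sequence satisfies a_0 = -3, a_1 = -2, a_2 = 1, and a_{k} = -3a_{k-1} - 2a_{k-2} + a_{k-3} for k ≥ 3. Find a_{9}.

The ordinary generating function has denominator 1 + 3q + 2q^2 - q^3.
Iterating the recurrence: a_0,…,a_{9} = -3, -2, 1, -2, 2, -1, -3, 13, -34, 73.

73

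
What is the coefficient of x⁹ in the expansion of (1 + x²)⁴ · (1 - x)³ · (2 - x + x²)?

(1 + x²)⁴ has coefficients 1,0,4,0,6,0,4,0,1 for degrees 0…8.
(1 - x)³ has coefficients 1,-3,3,-1,0,0,0,0,0,0 for degrees 0…9.
Finally multiplying by (2 - x + x²), the product of all factors after the first has coefficients 2,-7,10,-8,4,-1,0,0,0,0 for degrees 0…9.
[x⁹] = 1·0 + 4·0 + 6·(-1) + 4·(-8) + 1·(-7) = -45.

-45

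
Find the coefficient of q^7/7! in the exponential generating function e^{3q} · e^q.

The EGF product rule gives c_7 = Σ_{k_1+k_2=7} C(7; k_1,k_2) · ∏ g_i(k_i), where e^{3q} gives (3)^k; e^q gives (1)^k.
g_1(k) for k = 0…7: 1, 3, 9, 27, 81, 243, 729, 2187.
g_2(k) for k = 0…7: 1, 1, 1, 1, 1, 1, 1, 1.
c_7 = Σ_k C(7,k)·g_1(k)·g_2(7−k) = 1·1·1 + 7·3·1 + 21·9·1 + 35·27·1 + 35·81·1 + 21·243·1 + 7·729·1 + 1·2187·1 = 1 + 21 + 189 + 945 + 2835 + 5103 + 5103 + 2187 = 16384.

16384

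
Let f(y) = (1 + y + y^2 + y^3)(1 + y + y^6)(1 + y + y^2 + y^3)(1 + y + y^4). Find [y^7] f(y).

14

(1 + y + y^2 + y^3) has coefficients 1,1,1,1 for degrees 0…3.
(1 + y + y^6) has coefficients 1,1,0,0,0,0,1,0 for degrees 0…7.
Multiplying by (1 + y + y^2 + y^3) gives running coefficients 1,2,2,2,1,0,1,1 for degrees 0…7.
Finally multiplying by (1 + y + y^4), the product of all factors after the first has coefficients 1,3,4,4,4,3,3,4 for degrees 0…7.
[y^7] = 1·4 + 1·3 + 1·3 + 1·4 = 14.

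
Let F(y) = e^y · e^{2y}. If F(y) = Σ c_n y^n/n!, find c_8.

The EGF product rule gives c_8 = Σ_{k_1+k_2=8} C(8; k_1,k_2) · ∏ g_i(k_i), where e^y gives (1)^k; e^{2y} gives (2)^k.
g_1(k) for k = 0…8: 1, 1, 1, 1, 1, 1, 1, 1, 1.
g_2(k) for k = 0…8: 1, 2, 4, 8, 16, 32, 64, 128, 256.
c_8 = Σ_k C(8,k)·g_1(k)·g_2(8−k) = 1·1·256 + 8·1·128 + 28·1·64 + 56·1·32 + 70·1·16 + 56·1·8 + 28·1·4 + 8·1·2 + 1·1·1 = 256 + 1024 + 1792 + 1792 + 1120 + 448 + 112 + 16 + 1 = 6561.

6561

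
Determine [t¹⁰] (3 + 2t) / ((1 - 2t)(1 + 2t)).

The denominator gives the recurrence a_n = 4a_(n−2) for n ≥ 3; the numerator fixes a_0 = 3, a_1 = 2, a_2 = 12.
Iterating: 3, 2, 12, 8, 48, 32, 192, 128, 768, 512, 3072, so a_10 = 3072.

3072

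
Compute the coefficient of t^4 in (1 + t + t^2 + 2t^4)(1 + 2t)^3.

(1 + t + t^2 + 2t^4) has coefficients 1,1,1,0,2 for degrees 0…4.
(1 + 2t)^3 has coefficients 1,6,12,8,0 for degrees 0…4.
[t^4] = 1·0 + 1·8 + 1·12 + 2·1 = 22.

22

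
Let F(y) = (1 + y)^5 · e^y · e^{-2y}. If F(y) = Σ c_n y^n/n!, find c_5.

The EGF product rule gives c_5 = Σ_{k_1+k_2+k_3=5} C(5; k_1,k_2,k_3) · ∏ g_i(k_i), where (1+y)^5 gives the falling factorial (5)_k; e^y gives (1)^k; e^{-2y} gives (-2)^k.
g_1(k) for k = 0…5: 1, 5, 20, 60, 120, 120.
g_2(k) for k = 0…5: 1, 1, 1, 1, 1, 1.
g_3(k) for k = 0…5: 1, -2, 4, -8, 16, -32.
First combine the last two factors: h(k) = Σ_j C(k,j)·g_2(j)·g_3(k−j) for k = 0…5: 1, -1, 1, -1, 1, -1.
c_5 = Σ_k C(5,k)·g_1(k)·h(5−k) = 1·1·(-1) + 5·5·1 + 10·20·(-1) + 10·60·1 + 5·120·(-1) + 1·120·1 = −1 + 25 − 200 + 600 − 600 + 120 = -56.

-56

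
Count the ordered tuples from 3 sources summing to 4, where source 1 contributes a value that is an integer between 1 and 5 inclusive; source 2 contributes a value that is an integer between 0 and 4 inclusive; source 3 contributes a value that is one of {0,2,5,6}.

6

The generating function for the choices is (t + t^2 + t^3 + t^4 + t^5)·(1 + t + t^2 + t^3 + t^4)·(1 + t^2 + t^5 + t^6); the count is [t^4].
(t + t^2 + t^3 + t^4 + t^5) has coefficients 0,1,1,1,1 for degrees 0…4.
(1 + t + t^2 + t^3 + t^4) has coefficients 1,1,1,1,1 for degrees 0…4.
Finally multiplying by (1 + t^2 + t^5 + t^6), the product of all factors after the first has coefficients 1,1,2,2,2 for degrees 0…4.
[t^4] = 1·2 + 1·2 + 1·1 + 1·1 = 6.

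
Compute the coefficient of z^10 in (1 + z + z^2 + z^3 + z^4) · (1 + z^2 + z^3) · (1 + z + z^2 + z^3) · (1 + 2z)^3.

143

(1 + z + z^2 + z^3 + z^4) has coefficients 1,1,1,1,1 for degrees 0…4.
(1 + z^2 + z^3) has coefficients 1,0,1,1,0,0,0,0,0,0,0 for degrees 0…10.
Multiplying by (1 + z + z^2 + z^3) gives running coefficients 1,1,2,3,2,2,1,0,0,0,0 for degrees 0…10.
Finally multiplying by (1 + 2z)^3, the product of all factors after the first has coefficients 1,7,20,35,52,66,61,46,28,8,0 for degrees 0…10.
[z^10] = 1·0 + 1·8 + 1·28 + 1·46 + 1·61 = 143.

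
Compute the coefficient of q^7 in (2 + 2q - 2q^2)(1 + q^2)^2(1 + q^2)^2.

8

(2 + 2q - 2q^2) has coefficients 2,2,-2 for degrees 0…2.
(1 + q^2)^2 has coefficients 1,0,2,0,1,0,0,0 for degrees 0…7.
Finally multiplying by (1 + q^2)^2, the product of all factors after the first has coefficients 1,0,4,0,6,0,4,0 for degrees 0…7.
[q^7] = 2·0 + 2·4 − 2·0 = 8.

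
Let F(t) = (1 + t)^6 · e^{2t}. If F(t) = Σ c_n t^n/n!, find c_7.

The EGF product rule gives c_7 = Σ_{k_1+k_2=7} C(7; k_1,k_2) · ∏ g_i(k_i), where (1+t)^6 gives the falling factorial (6)_k; e^{2t} gives (2)^k.
g_1(k) for k = 0…7: 1, 6, 30, 120, 360, 720, 720, 0.
g_2(k) for k = 0…7: 1, 2, 4, 8, 16, 32, 64, 128.
c_7 = Σ_k C(7,k)·g_1(k)·g_2(7−k) = 1·1·128 + 7·6·64 + 21·30·32 + 35·120·16 + 35·360·8 + 21·720·4 + 7·720·2 = 128 + 2688 + 20160 + 67200 + 100800 + 60480 + 10080 = 261536.

261536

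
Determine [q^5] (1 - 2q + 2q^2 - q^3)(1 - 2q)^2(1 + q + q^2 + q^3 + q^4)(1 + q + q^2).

-5

(1 - 2q + 2q^2 - q^3) has coefficients 1,-2,2,-1 for degrees 0…3.
(1 - 2q)^2 has coefficients 1,-4,4,0,0,0 for degrees 0…5.
Multiplying by (1 + q + q^2 + q^3 + q^4) gives running coefficients 1,-3,1,1,1,0 for degrees 0…5.
Finally multiplying by (1 + q + q^2), the product of all factors after the first has coefficients 1,-2,-1,-1,3,2 for degrees 0…5.
[q^5] = 1·2 − 2·3 + 2·(-1) − 1·(-1) = -5.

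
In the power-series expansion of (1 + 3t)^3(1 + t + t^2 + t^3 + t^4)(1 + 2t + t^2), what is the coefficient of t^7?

198

(1 + 3t)^3 has coefficients 1,9,27,27 for degrees 0…3.
(1 + t + t^2 + t^3 + t^4) has coefficients 1,1,1,1,1,0,0,0 for degrees 0…7.
Finally multiplying by (1 + 2t + t^2), the product of all factors after the first has coefficients 1,3,4,4,4,3,1,0 for degrees 0…7.
[t^7] = 1·0 + 9·1 + 27·3 + 27·4 = 198.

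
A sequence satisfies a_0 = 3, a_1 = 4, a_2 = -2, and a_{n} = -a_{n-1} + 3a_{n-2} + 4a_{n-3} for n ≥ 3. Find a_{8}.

The ordinary generating function has denominator 1 + t - 3t^2 - 4t^3.
Iterating the recurrence: a_0,…,a_{8} = 3, 4, -2, 26, -16, 86, -30, 224, 30.

30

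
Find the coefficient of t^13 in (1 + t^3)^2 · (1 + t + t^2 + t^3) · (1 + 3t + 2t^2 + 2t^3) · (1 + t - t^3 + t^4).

(1 + t^3)^2 has coefficients 1,0,0,2,0,0,1 for degrees 0…6.
(1 + t + t^2 + t^3) has coefficients 1,1,1,1,0,0,0,0,0,0,0,0,0,0 for degrees 0…13.
Multiplying by (1 + 3t + 2t^2 + 2t^3) gives running coefficients 1,4,6,8,7,4,2,0,0,0,0,0,0,0 for degrees 0…13.
Finally multiplying by (1 + t - t^3 + t^4), the product of all factors after the first has coefficients 1,5,10,13,12,9,4,3,3,2,2,0,0,0 for degrees 0…13.
[t^13] = 1·0 + 2·2 + 1·3 = 7.

7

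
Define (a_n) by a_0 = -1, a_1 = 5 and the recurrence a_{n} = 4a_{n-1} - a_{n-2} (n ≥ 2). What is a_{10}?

797125

The ordinary generating function has denominator 1 - 4z + z^2.
Iterating the recurrence: a_0,…,a_{10} = -1, 5, 21, 79, 295, 1101, 4109, 15335, 57231, 213589, 797125.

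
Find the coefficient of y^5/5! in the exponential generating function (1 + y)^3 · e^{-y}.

14

The EGF product rule gives c_5 = Σ_{k_1+k_2=5} C(5; k_1,k_2) · ∏ g_i(k_i), where (1+y)^3 gives the falling factorial (3)_k; e^{-y} gives (-1)^k.
g_1(k) for k = 0…5: 1, 3, 6, 6, 0, 0.
g_2(k) for k = 0…5: 1, -1, 1, -1, 1, -1.
c_5 = Σ_k C(5,k)·g_1(k)·g_2(5−k) = 1·1·(-1) + 5·3·1 + 10·6·(-1) + 10·6·1 = −1 + 15 − 60 + 60 = 14.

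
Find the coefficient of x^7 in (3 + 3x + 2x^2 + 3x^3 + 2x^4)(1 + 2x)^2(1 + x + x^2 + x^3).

(3 + 3x + 2x^2 + 3x^3 + 2x^4) has coefficients 3,3,2,3,2 for degrees 0…4.
(1 + 2x)^2 has coefficients 1,4,4,0,0,0,0,0 for degrees 0…7.
Finally multiplying by (1 + x + x^2 + x^3), the product of all factors after the first has coefficients 1,5,9,9,8,4,0,0 for degrees 0…7.
[x^7] = 3·0 + 3·0 + 2·4 + 3·8 + 2·9 = 50.

50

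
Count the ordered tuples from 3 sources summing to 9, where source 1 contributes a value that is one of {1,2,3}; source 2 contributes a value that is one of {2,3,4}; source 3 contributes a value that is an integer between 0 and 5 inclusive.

8

The generating function for the choices is (y + y² + y³)·(y² + y³ + y⁴)·(1 + y + y² + y³ + y⁴ + y⁵); the count is [y⁹].
(y + y² + y³) has coefficients 0,1,1,1 for degrees 0…3.
(y² + y³ + y⁴) has coefficients 0,0,1,1,1,0,0,0,0,0 for degrees 0…9.
Finally multiplying by (1 + y + y² + y³ + y⁴ + y⁵), the product of all factors after the first has coefficients 0,0,1,2,3,3,3,3,2,1 for degrees 0…9.
[y⁹] = 1·2 + 1·3 + 1·3 = 8.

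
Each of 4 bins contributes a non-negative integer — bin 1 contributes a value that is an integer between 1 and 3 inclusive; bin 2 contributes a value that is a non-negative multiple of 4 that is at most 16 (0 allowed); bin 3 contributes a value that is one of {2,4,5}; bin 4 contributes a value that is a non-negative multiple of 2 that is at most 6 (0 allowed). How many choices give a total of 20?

The generating function for the choices is (x + x² + x³)·(1 + x⁴ + x⁸ + x¹² + x¹⁶)·(x² + x⁴ + x⁵)·(1 + x² + x⁴ + x⁶); the count is [x²⁰].
(x + x² + x³) has coefficients 0,1,1,1 for degrees 0…3.
(1 + x⁴ + x⁸ + x¹² + x¹⁶) has coefficients 1,0,0,0,1,0,0,0,1,0,0,0,1,0,0,0,1,0,0,0,0 for degrees 0…20.
Multiplying by (x² + x⁴ + x⁵) gives running coefficients 0,0,1,0,1,1,1,0,1,1,1,0,1,1,1,0,1,1,1,0,1 for degrees 0…20.
Finally multiplying by (1 + x² + x⁴ + x⁶), the product of all factors after the first has coefficients 0,0,1,0,2,1,3,1,4,2,4,2,4,2,4,2,4,2,4,2,4 for degrees 0…20.
[x²⁰] = 1·2 + 1·4 + 1·2 = 8.

8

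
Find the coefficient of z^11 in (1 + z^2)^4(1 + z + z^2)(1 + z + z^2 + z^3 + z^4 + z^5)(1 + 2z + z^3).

(1 + z^2)^4 has coefficients 1,0,4,0,6,0,4,0,1 for degrees 0…8.
(1 + z + z^2) has coefficients 1,1,1,0,0,0,0,0,0,0,0,0 for degrees 0…11.
Multiplying by (1 + z + z^2 + z^3 + z^4 + z^5) gives running coefficients 1,2,3,3,3,3,2,1,0,0,0,0 for degrees 0…11.
Finally multiplying by (1 + 2z + z^3), the product of all factors after the first has coefficients 1,4,7,10,11,12,11,8,5,2,1,0 for degrees 0…11.
[z^11] = 1·0 + 4·2 + 6·8 + 4·12 + 1·10 = 114.

114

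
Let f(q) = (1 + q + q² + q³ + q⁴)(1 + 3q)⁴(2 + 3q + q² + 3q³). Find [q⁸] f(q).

(1 + q + q² + q³ + q⁴) has coefficients 1,1,1,1,1 for degrees 0…4.
(1 + 3q)⁴ has coefficients 1,12,54,108,81,0,0,0,0 for degrees 0…8.
Finally multiplying by (2 + 3q + q² + 3q³), the product of all factors after the first has coefficients 2,27,145,393,576,513,405,243,0 for degrees 0…8.
[q⁸] = 1·0 + 1·243 + 1·405 + 1·513 + 1·576 = 1737.

1737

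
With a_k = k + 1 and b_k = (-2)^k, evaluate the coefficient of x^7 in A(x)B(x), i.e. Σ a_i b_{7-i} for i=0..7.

-54

Write out a_i and b_{7-i} for i = 0,…,7 and sum the products.
Σ = 1·(-128) + 2·64 + 3·(-32) + 4·16 + 5·(-8) + 6·4 + 7·(-2) + 8·1 = -54.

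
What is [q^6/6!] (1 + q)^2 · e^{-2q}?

The EGF product rule gives c_6 = Σ_{k_1+k_2=6} C(6; k_1,k_2) · ∏ g_i(k_i), where (1+q)^2 gives the falling factorial (2)_k; e^{-2q} gives (-2)^k.
g_1(k) for k = 0…6: 1, 2, 2, 0, 0, 0, 0.
g_2(k) for k = 0…6: 1, -2, 4, -8, 16, -32, 64.
c_6 = Σ_k C(6,k)·g_1(k)·g_2(6−k) = 1·1·64 + 6·2·(-32) + 15·2·16 = 64 − 384 + 480 = 160.

160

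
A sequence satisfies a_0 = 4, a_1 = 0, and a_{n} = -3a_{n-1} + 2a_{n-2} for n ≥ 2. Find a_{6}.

1112

The ordinary generating function has denominator 1 + 3t - 2t^2.
Iterating the recurrence: a_0,…,a_{6} = 4, 0, 8, -24, 88, -312, 1112.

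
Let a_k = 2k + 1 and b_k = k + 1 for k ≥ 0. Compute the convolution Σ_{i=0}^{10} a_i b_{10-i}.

Write out a_i and b_{10-i} for i = 0,…,10 and sum the products.
Σ = 1·11 + 3·10 + 5·9 + 7·8 + 9·7 + 11·6 + 13·5 + 15·4 + 17·3 + 19·2 + 21·1 = 506.

506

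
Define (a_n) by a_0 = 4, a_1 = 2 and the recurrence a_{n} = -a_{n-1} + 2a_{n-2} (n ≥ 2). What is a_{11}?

-1362

The ordinary generating function has denominator 1 + y - 2y^2.
Iterating the recurrence: a_0,…,a_{11} = 4, 2, 6, -2, 14, -18, 46, -82, 174, -338, 686, -1362.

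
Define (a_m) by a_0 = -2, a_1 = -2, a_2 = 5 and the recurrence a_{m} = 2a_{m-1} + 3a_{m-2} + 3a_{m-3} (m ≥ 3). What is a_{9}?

The ordinary generating function has denominator 1 - 2y - 3y^2 - 3y^3.
Iterating the recurrence: a_0,…,a_{9} = -2, -2, 5, -2, 5, 19, 47, 166, 530, 1699.

1699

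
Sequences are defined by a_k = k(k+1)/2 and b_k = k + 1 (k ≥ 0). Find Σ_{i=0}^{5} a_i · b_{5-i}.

70

The convolution is the t^5 coefficient of A(t)B(t).
Σ = 0·6 + 1·5 + 3·4 + 6·3 + 10·2 + 15·1 = 70.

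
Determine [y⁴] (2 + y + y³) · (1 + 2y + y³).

(2 + y + y³) has coefficients 2,1,0,1 for degrees 0…3.
(1 + 2y + y³) has coefficients 1,2,0,1,0 for degrees 0…4.
[y⁴] = 2·0 + 1·1 + 1·2 = 3.

3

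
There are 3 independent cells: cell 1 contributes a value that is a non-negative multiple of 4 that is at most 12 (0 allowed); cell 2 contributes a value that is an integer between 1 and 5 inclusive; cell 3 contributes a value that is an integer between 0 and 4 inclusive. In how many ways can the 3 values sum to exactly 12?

6

The generating function for the choices is (1 + x⁴ + x⁸ + x¹²)·(x + x² + x³ + x⁴ + x⁵)·(1 + x + x² + x³ + x⁴); the count is [x¹²].
(1 + x⁴ + x⁸ + x¹²) has coefficients 1,0,0,0,1,0,0,0,1,0,0,0,1 for degrees 0…12.
(x + x² + x³ + x⁴ + x⁵) has coefficients 0,1,1,1,1,1,0,0,0,0,0,0,0 for degrees 0…12.
Finally multiplying by (1 + x + x² + x³ + x⁴), the product of all factors after the first has coefficients 0,1,2,3,4,5,4,3,2,1,0,0,0 for degrees 0…12.
[x¹²] = 1·0 + 1·2 + 1·4 + 1·0 = 6.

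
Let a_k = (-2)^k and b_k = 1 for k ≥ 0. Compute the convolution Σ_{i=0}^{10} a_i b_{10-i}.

683

This is [x^10] in the product of the two ordinary generating functions.
Σ = 1·1 − 2·1 + 4·1 − 8·1 + 16·1 − 32·1 + 64·1 − 128·1 + 256·1 − 512·1 + 1024·1 = 683.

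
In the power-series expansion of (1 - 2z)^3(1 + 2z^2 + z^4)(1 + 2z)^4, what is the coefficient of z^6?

20

(1 - 2z)^3 has coefficients 1,-6,12,-8 for degrees 0…3.
(1 + 2z^2 + z^4) has coefficients 1,0,2,0,1,0,0 for degrees 0…6.
Finally multiplying by (1 + 2z)^4, the product of all factors after the first has coefficients 1,8,26,48,65,72,56 for degrees 0…6.
[z^6] = 1·56 − 6·72 + 12·65 − 8·48 = 20.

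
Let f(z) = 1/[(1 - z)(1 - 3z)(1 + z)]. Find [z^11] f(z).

199290

Partial fractions give a closed form: a_n = (-1/4)·1^n + (9/8)·3^n + (1/8)·(-1)^n.
At n = 11: a_11 = 199290.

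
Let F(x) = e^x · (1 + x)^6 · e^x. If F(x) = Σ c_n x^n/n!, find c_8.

1081600

The EGF product rule gives c_8 = Σ_{k_1+k_2+k_3=8} C(8; k_1,k_2,k_3) · ∏ g_i(k_i), where e^x gives (1)^k; (1+x)^6 gives the falling factorial (6)_k; e^x gives (1)^k.
g_1(k) for k = 0…8: 1, 1, 1, 1, 1, 1, 1, 1, 1.
g_2(k) for k = 0…8: 1, 6, 30, 120, 360, 720, 720, 0, 0.
g_3(k) for k = 0…8: 1, 1, 1, 1, 1, 1, 1, 1, 1.
First combine the last two factors: h(k) = Σ_j C(k,j)·g_2(j)·g_3(k−j) for k = 0…8: 1, 7, 43, 229, 1045, 4051, 13327, 37633, 93289.
c_8 = Σ_k C(8,k)·g_1(k)·h(8−k) = 1·1·93289 + 8·1·37633 + 28·1·13327 + 56·1·4051 + 70·1·1045 + 56·1·229 + 28·1·43 + 8·1·7 + 1·1·1 = 93289 + 301064 + 373156 + 226856 + 73150 + 12824 + 1204 + 56 + 1 = 1081600.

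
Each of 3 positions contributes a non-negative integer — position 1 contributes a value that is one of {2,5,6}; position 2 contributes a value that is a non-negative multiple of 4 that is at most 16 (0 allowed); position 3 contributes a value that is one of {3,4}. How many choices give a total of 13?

The generating function for the choices is (t^2 + t^5 + t^6)·(1 + t^4 + t^8 + t^12 + t^16)·(t^3 + t^4); the count is [t^13].
(t^2 + t^5 + t^6) has coefficients 0,0,1,0,0,1,1 for degrees 0…6.
(1 + t^4 + t^8 + t^12 + t^16) has coefficients 1,0,0,0,1,0,0,0,1,0,0,0,1,0 for degrees 0…13.
Finally multiplying by (t^3 + t^4), the product of all factors after the first has coefficients 0,0,0,1,1,0,0,1,1,0,0,1,1,0 for degrees 0…13.
[t^13] = 1·1 + 1·1 + 1·1 = 3.

3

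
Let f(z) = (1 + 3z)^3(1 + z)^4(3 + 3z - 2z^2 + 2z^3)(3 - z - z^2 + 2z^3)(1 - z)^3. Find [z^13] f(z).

-283

(1 + 3z)^3 has coefficients 1,9,27,27 for degrees 0…3.
(1 + z)^4 has coefficients 1,4,6,4,1,0,0,0,0,0,0,0,0,0 for degrees 0…13.
Multiplying by (3 + 3z - 2z^2 + 2z^3) gives running coefficients 3,15,28,24,11,7,6,2,0,0,0,0,0,0 for degrees 0…13.
Multiplying by (3 - z - z^2 + 2z^3) gives running coefficients 9,42,66,35,11,42,48,15,6,10,4,0,0,0 for degrees 0…13.
Finally multiplying by (1 - z)^3, the product of all factors after the first has coefficients 9,15,-33,-46,62,48,-80,-14,63,-11,-23,12,2,-4 for degrees 0…13.
[z^13] = 1·(-4) + 9·2 + 27·12 + 27·(-23) = -283.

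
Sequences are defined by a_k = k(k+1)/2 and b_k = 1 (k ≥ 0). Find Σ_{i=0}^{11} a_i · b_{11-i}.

This is [x^11] in the product of the two ordinary generating functions.
Σ = 0·1 + 1·1 + 3·1 + 6·1 + 10·1 + 15·1 + 21·1 + 28·1 + 36·1 + 45·1 + 55·1 + 66·1 = 286.

286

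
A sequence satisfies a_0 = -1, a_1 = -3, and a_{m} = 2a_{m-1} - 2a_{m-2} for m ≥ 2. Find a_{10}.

-64

The ordinary generating function has denominator 1 - 2y + 2y^2.
Iterating the recurrence: a_0,…,a_{10} = -1, -3, -4, -2, 4, 12, 16, 8, -16, -48, -64.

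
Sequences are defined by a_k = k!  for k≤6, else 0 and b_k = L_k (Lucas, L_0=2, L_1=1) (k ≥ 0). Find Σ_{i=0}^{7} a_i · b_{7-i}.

1287

The convolution is the x^7 coefficient of A(x)B(x).
Σ = 1·29 + 1·18 + 2·11 + 6·7 + 24·4 + 120·3 + 720·1 + 0·2 = 1287.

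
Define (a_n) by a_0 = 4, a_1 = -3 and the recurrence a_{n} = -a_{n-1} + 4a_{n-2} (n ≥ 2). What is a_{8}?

The ordinary generating function has denominator 1 + t - 4t^2.
Iterating the recurrence: a_0,…,a_{8} = 4, -3, 19, -31, 107, -231, 659, -1583, 4219.

4219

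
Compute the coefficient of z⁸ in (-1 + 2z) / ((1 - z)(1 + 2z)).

The denominator gives the recurrence a_n = −a_(n−1) + 2a_(n−2) for n ≥ 2; the numerator fixes a_0 = -1, a_1 = 3.
Iterating: -1, 3, -5, 11, -21, 43, -85, 171, -341, so a_8 = -341.

-341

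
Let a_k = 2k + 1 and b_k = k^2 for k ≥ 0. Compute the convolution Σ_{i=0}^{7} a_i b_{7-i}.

The convolution is the x^7 coefficient of A(x)B(x).
Σ = 1·49 + 3·36 + 5·25 + 7·16 + 9·9 + 11·4 + 13·1 + 15·0 = 532.

532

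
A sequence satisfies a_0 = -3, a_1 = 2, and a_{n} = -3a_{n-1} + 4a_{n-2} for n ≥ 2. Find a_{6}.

-4098

The ordinary generating function has denominator 1 + 3y - 4y^2.
Iterating the recurrence: a_0,…,a_{6} = -3, 2, -18, 62, -258, 1022, -4098.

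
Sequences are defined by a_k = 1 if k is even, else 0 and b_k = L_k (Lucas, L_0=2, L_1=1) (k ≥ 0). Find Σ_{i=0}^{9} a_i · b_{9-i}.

The convolution is the t^9 coefficient of A(t)B(t).
Σ = 1·76 + 0·47 + 1·29 + 0·18 + 1·11 + 0·7 + 1·4 + 0·3 + 1·1 + 0·2 = 121.

121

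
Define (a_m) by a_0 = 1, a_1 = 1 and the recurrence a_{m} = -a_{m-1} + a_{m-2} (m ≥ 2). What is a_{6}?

The ordinary generating function has denominator 1 + q - q^2.
Iterating the recurrence: a_0,…,a_{6} = 1, 1, 0, 1, -1, 2, -3.

-3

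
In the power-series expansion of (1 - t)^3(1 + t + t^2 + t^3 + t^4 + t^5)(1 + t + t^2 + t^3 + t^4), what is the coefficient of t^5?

(1 - t)^3 has coefficients 1,-3,3,-1 for degrees 0…3.
(1 + t + t^2 + t^3 + t^4 + t^5) has coefficients 1,1,1,1,1,1 for degrees 0…5.
Finally multiplying by (1 + t + t^2 + t^3 + t^4), the product of all factors after the first has coefficients 1,2,3,4,5,5 for degrees 0…5.
[t^5] = 1·5 − 3·5 + 3·4 − 1·3 = -1.

-1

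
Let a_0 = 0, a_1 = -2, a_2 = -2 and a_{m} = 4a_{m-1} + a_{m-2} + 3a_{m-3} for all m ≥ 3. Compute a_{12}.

-6465900

The ordinary generating function has denominator 1 - 4t - t^2 - 3t^3.
Iterating the recurrence: a_0,…,a_{12} = 0, -2, -2, -10, -48, -208, -910, -3992, -17502, -76730, -336398, -1474828, -6465900.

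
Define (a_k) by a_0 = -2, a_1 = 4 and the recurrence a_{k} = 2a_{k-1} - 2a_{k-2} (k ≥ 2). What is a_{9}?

64

The ordinary generating function has denominator 1 - 2q + 2q^2.
Iterating the recurrence: a_0,…,a_{9} = -2, 4, 12, 16, 8, -16, -48, -64, -32, 64.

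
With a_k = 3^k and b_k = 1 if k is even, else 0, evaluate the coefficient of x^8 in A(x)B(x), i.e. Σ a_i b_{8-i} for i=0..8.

The convolution is the x^8 coefficient of A(x)B(x).
Σ = 1·1 + 3·0 + 9·1 + 27·0 + 81·1 + 243·0 + 729·1 + 2187·0 + 6561·1 = 7381.

7381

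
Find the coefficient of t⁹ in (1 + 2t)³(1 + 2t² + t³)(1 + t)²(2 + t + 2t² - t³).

(1 + 2t)³ has coefficients 1,6,12,8 for degrees 0…3.
(1 + 2t² + t³) has coefficients 1,0,2,1,0,0,0,0,0,0 for degrees 0…9.
Multiplying by (1 + t)² gives running coefficients 1,2,3,5,4,1,0,0,0,0 for degrees 0…9.
Finally multiplying by (2 + t + 2t² - t³), the product of all factors after the first has coefficients 2,5,10,16,17,13,4,-2,-1,0 for degrees 0…9.
[t⁹] = 1·0 + 6·(-1) + 12·(-2) + 8·4 = 2.

2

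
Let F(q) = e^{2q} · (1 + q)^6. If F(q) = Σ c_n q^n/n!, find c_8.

1081600

The EGF product rule gives c_8 = Σ_{k_1+k_2=8} C(8; k_1,k_2) · ∏ g_i(k_i), where e^{2q} gives (2)^k; (1+q)^6 gives the falling factorial (6)_k.
g_1(k) for k = 0…8: 1, 2, 4, 8, 16, 32, 64, 128, 256.
g_2(k) for k = 0…8: 1, 6, 30, 120, 360, 720, 720, 0, 0.
c_8 = Σ_k C(8,k)·g_1(k)·g_2(8−k) = 28·4·720 + 56·8·720 + 70·16·360 + 56·32·120 + 28·64·30 + 8·128·6 + 1·256·1 = 80640 + 322560 + 403200 + 215040 + 53760 + 6144 + 256 = 1081600.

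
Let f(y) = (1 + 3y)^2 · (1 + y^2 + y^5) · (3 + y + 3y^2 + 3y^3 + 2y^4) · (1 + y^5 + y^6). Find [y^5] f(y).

75

(1 + 3y)^2 has coefficients 1,6,9 for degrees 0…2.
(1 + y^2 + y^5) has coefficients 1,0,1,0,0,1 for degrees 0…5.
Multiplying by (3 + y + 3y^2 + 3y^3 + 2y^4) gives running coefficients 3,1,6,4,5,6 for degrees 0…5.
Finally multiplying by (1 + y^5 + y^6), the product of all factors after the first has coefficients 3,1,6,4,5,9 for degrees 0…5.
[y^5] = 1·9 + 6·5 + 9·4 = 75.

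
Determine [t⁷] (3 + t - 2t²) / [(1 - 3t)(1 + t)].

The denominator gives the recurrence a_n = 2a_(n−1) + 3a_(n−2) for n ≥ 3; the numerator fixes a_0 = 3, a_1 = 7, a_2 = 21.
Iterating: 3, 7, 21, 63, 189, 567, 1701, 5103, so a_7 = 5103.

5103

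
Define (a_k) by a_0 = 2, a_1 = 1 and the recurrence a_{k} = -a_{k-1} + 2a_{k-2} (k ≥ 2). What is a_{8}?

87

The ordinary generating function has denominator 1 + q - 2q^2.
Iterating the recurrence: a_0,…,a_{8} = 2, 1, 3, -1, 7, -9, 23, -41, 87.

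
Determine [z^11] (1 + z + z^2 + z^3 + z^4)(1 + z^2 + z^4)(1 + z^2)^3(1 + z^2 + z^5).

34

(1 + z + z^2 + z^3 + z^4) has coefficients 1,1,1,1,1 for degrees 0…4.
(1 + z^2 + z^4) has coefficients 1,0,1,0,1,0,0,0,0,0,0,0 for degrees 0…11.
Multiplying by (1 + z^2)^3 gives running coefficients 1,0,4,0,7,0,7,0,4,0,1,0 for degrees 0…11.
Finally multiplying by (1 + z^2 + z^5), the product of all factors after the first has coefficients 1,0,5,0,11,1,14,4,11,7,5,7 for degrees 0…11.
[z^11] = 1·7 + 1·5 + 1·7 + 1·11 + 1·4 = 34.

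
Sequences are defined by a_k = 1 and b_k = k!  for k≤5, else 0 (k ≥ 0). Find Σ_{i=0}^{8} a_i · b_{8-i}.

154

Write out a_i and b_{8-i} for i = 0,…,8 and sum the products.
Σ = 1·0 + 1·0 + 1·0 + 1·120 + 1·24 + 1·6 + 1·2 + 1·1 + 1·1 = 154.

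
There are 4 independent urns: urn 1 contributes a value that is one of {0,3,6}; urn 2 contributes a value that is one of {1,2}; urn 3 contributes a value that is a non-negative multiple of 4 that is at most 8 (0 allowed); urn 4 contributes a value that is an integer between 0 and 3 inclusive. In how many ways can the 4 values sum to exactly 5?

The generating function for the choices is (1 + y³ + y⁶)·(y + y²)·(1 + y⁴ + y⁸)·(1 + y + y² + y³); the count is [y⁵].
(1 + y³ + y⁶) has coefficients 1,0,0,1,0,0 for degrees 0…5.
(y + y²) has coefficients 0,1,1,0,0,0 for degrees 0…5.
Multiplying by (1 + y⁴ + y⁸) gives running coefficients 0,1,1,0,0,1 for degrees 0…5.
Finally multiplying by (1 + y + y² + y³), the product of all factors after the first has coefficients 0,1,2,2,2,2 for degrees 0…5.
[y⁵] = 1·2 + 1·2 = 4.

4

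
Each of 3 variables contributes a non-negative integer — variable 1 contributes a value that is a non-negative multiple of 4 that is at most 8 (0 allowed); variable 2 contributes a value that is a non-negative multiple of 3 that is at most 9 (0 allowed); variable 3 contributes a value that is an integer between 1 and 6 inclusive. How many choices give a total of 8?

4

The generating function for the choices is (1 + z^4 + z^8)·(1 + z^3 + z^6 + z^9)·(z + z^2 + z^3 + z^4 + z^5 + z^6); the count is [z^8].
(1 + z^4 + z^8) has coefficients 1,0,0,0,1,0,0,0,1 for degrees 0…8.
(1 + z^3 + z^6 + z^9) has coefficients 1,0,0,1,0,0,1,0,0 for degrees 0…8.
Finally multiplying by (z + z^2 + z^3 + z^4 + z^5 + z^6), the product of all factors after the first has coefficients 0,1,1,1,2,2,2,2,2 for degrees 0…8.
[z^8] = 1·2 + 1·2 + 1·0 = 4.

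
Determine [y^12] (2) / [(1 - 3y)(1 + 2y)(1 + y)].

Partial fractions give a closed form: a_n = (9/10)·3^n + (8/5)·(-2)^n + (-1/2)·(-1)^n.
At n = 12: a_12 = 484850.

484850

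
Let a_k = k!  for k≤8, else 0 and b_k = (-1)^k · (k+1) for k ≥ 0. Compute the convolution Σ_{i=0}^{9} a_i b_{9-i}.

-67919

The convolution is the t^9 coefficient of A(t)B(t).
Σ = 1·(-10) + 1·9 + 2·(-8) + 6·7 + 24·(-6) + 120·5 + 720·(-4) + 5040·3 + 40320·(-2) + 0·1 = -67919.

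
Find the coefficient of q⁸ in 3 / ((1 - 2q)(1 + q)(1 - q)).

Partial fractions give a closed form: a_n = (4)·2^n + (1/2)·(-1)^n + (-3/2)·1^n.
At n = 8: a_8 = 1023.

1023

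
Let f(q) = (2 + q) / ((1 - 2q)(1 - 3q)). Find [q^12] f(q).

3699607

Partial fractions give a closed form: a_n = (-5)·2^n + (7)·3^n.
At n = 12: a_12 = 3699607.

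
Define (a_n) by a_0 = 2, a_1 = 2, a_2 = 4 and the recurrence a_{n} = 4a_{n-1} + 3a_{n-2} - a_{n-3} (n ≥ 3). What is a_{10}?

860356

The ordinary generating function has denominator 1 - 4y - 3y^2 + y^3.
Iterating the recurrence: a_0,…,a_{10} = 2, 2, 4, 20, 90, 416, 1914, 8814, 40582, 186856, 860356.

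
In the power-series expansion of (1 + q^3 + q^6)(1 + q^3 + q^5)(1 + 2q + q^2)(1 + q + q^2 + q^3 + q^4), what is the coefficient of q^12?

13

(1 + q^3 + q^6) has coefficients 1,0,0,1,0,0,1 for degrees 0…6.
(1 + q^3 + q^5) has coefficients 1,0,0,1,0,1,0,0,0,0,0,0,0 for degrees 0…12.
Multiplying by (1 + 2q + q^2) gives running coefficients 1,2,1,1,2,2,2,1,0,0,0,0,0 for degrees 0…12.
Finally multiplying by (1 + q + q^2 + q^3 + q^4), the product of all factors after the first has coefficients 1,3,4,5,7,8,8,8,7,5,3,1,0 for degrees 0…12.
[q^12] = 1·0 + 1·5 + 1·8 = 13.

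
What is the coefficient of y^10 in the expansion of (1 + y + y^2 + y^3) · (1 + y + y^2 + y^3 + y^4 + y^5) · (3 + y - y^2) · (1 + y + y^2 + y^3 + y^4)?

14

(1 + y + y^2 + y^3) has coefficients 1,1,1,1 for degrees 0…3.
(1 + y + y^2 + y^3 + y^4 + y^5) has coefficients 1,1,1,1,1,1,0,0,0,0,0 for degrees 0…10.
Multiplying by (3 + y - y^2) gives running coefficients 3,4,3,3,3,3,0,-1,0,0,0 for degrees 0…10.
Finally multiplying by (1 + y + y^2 + y^3 + y^4), the product of all factors after the first has coefficients 3,7,10,13,16,16,12,8,5,2,-1 for degrees 0…10.
[y^10] = 1·(-1) + 1·2 + 1·5 + 1·8 = 14.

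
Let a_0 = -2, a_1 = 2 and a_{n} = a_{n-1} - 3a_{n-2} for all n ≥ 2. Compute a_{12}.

1838

The ordinary generating function has denominator 1 - x + 3x^2.
Iterating the recurrence: a_0,…,a_{12} = -2, 2, 8, 2, -22, -28, 38, 122, 8, -358, -382, 692, 1838.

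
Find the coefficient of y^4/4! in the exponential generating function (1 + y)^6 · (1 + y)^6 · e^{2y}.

The EGF product rule gives c_4 = Σ_{k_1+k_2+k_3=4} C(4; k_1,k_2,k_3) · ∏ g_i(k_i), where (1+y)^6 gives the falling factorial (6)_k; (1+y)^6 gives the falling factorial (6)_k; e^{2y} gives (2)^k.
g_1(k) for k = 0…4: 1, 6, 30, 120, 360.
g_2(k) for k = 0…4: 1, 6, 30, 120, 360.
g_3(k) for k = 0…4: 1, 2, 4, 8, 16.
First combine the last two factors: h(k) = Σ_j C(k,j)·g_2(j)·g_3(k−j) for k = 0…4: 1, 8, 58, 380, 2248.
c_4 = Σ_k C(4,k)·g_1(k)·h(4−k) = 1·1·2248 + 4·6·380 + 6·30·58 + 4·120·8 + 1·360·1 = 2248 + 9120 + 10440 + 3840 + 360 = 26008.

26008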